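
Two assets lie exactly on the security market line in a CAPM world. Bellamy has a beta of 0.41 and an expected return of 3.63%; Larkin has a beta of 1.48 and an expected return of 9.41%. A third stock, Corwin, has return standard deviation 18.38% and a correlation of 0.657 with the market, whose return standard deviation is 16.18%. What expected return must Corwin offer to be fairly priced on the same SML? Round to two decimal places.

5.45%

MRP = (9.41% − 3.63%) / (1.48 − 0.41) = 5.4019%
R_f = 3.63% − 0.41 × 5.4019% = 1.4152%
β_Corwin = ρ·σ_i/σ_m = 0.657 × 18.38 / 16.18 = 0.7463
E(R_Corwin) = R_f + β × MRP = 1.4152% + 0.7463 × 5.4019% = 5.45%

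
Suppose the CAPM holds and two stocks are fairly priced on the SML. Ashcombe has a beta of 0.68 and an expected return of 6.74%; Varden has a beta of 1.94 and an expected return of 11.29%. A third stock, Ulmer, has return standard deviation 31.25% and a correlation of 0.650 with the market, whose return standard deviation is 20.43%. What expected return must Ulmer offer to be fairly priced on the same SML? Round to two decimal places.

7.87%

MRP = (11.29% − 6.74%) / (1.94 − 0.68) = 3.6111%
R_f = 6.74% − 0.68 × 3.6111% = 4.2845%
β_Ulmer = ρ·σ_i/σ_m = 0.650 × 31.25 / 20.43 = 0.9942
E(R_Ulmer) = R_f + β × MRP = 4.2845% + 0.9942 × 3.6111% = 7.87%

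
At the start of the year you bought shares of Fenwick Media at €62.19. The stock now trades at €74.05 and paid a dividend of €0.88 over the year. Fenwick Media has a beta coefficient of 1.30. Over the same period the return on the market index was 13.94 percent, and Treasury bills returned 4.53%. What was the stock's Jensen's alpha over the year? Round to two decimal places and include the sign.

+3.72%

Realised HPR = (P1 + D1 − P0) / P0 = (74.05 + 0.88 − 62.19) / 62.19 = 12.74 / 62.19 = 20.4856%
MRP = 13.94% − 4.53% = 9.41%
CAPM required = R_f + β·MRP = 4.53% + 1.30 × 9.41% = 16.7630%
α = realised − required = 20.4856% − 16.7630% = +3.72%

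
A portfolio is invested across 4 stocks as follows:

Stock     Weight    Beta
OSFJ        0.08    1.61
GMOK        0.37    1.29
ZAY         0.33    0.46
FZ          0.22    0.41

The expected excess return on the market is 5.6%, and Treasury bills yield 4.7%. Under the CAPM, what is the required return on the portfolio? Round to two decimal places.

9.45%

β_P = Σ w_i β_i = 0.08×1.61 + 0.37×1.29 + 0.33×0.46 + 0.22×0.41 = 0.8481
E(R_P) = R_f + β_P × MRP = 4.7% + 0.8481 × 5.6% = 9.45%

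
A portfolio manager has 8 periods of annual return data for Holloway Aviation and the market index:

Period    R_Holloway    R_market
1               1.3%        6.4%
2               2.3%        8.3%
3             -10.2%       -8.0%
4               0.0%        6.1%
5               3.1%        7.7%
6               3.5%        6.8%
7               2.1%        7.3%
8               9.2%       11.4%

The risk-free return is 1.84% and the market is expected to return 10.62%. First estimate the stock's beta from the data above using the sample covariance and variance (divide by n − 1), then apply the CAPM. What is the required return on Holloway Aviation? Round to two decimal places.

9.75%

Mean R_i = (1.3 + 2.3 − 10.2 + 0.0 + 3.1 + 3.5 + 2.1 + 9.2) / 8 = 1.4125%
Mean R_m = (6.4 + 8.3 − 8.0 + 6.1 + 7.7 + 6.8 + 7.3 + 11.4) / 8 = 5.7500%
Σ(R_i − R̄_i)(R_m − R̄_m) = 211.9150  ⇒  Cov = 211.9150 / 7 = 30.2736
Σ(R_m − R̄_m)² = 235.3400  ⇒  Var(R_m) = 235.3400 / 7 = 33.6200
β = Cov / Var(R_m) = 30.2736 / 33.6200 = 0.9005
MRP = 10.62% − 1.84% = 8.78%
E(R) = R_f + β × MRP = 1.84% + 0.9005 × 8.78% = 9.75%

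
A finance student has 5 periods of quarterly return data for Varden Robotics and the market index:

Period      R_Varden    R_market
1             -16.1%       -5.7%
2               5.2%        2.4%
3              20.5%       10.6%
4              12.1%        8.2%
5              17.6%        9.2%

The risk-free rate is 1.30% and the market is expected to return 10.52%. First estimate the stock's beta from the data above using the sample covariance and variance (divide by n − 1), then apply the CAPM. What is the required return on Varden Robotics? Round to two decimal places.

21.15%

Mean R_i = (-16.1 + 5.2 + 20.5 + 12.1 + 17.6) / 5 = 7.8600%
Mean R_m = (-5.7 + 2.4 + 10.6 + 8.2 + 9.2) / 5 = 4.9400%
Σ(R_i − R̄_i)(R_m − R̄_m) = 388.5480  ⇒  Cov = 388.5480 / 4 = 97.1370
Σ(R_m − R̄_m)² = 180.4720  ⇒  Var(R_m) = 180.4720 / 4 = 45.1180
β = Cov / Var(R_m) = 97.1370 / 45.1180 = 2.1530
MRP = 10.52% − 1.30% = 9.22%
E(R) = R_f + β × MRP = 1.30% + 2.1530 × 9.22% = 21.15%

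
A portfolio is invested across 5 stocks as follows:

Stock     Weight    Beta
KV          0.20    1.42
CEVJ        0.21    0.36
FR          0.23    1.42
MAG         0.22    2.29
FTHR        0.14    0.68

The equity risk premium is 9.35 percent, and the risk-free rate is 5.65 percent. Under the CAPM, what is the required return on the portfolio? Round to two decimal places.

β_P = Σ w_i β_i = 0.20×1.42 + 0.21×0.36 + 0.23×1.42 + 0.22×2.29 + 0.14×0.68 = 1.2852
E(R_P) = R_f + β_P × MRP = 5.65% + 1.2852 × 9.35% = 17.67%

17.67%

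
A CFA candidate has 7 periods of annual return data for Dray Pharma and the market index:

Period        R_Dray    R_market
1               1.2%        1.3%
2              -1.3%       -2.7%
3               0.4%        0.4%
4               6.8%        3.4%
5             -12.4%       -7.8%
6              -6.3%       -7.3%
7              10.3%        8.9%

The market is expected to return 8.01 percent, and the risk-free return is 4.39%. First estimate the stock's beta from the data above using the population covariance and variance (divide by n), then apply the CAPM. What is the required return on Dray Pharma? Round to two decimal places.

Mean R_i = (1.2 − 1.3 + 0.4 + 6.8 − 12.4 − 6.3 + 10.3) / 7 = -0.1857%
Mean R_m = (1.3 − 2.7 + 0.4 + 3.4 − 7.8 − 7.3 + 8.9) / 7 = -0.5429%
Σ(R_i − R̄_i)(R_m − R̄_m) = 262.0243  ⇒  Cov = 262.0243 / 7 = 37.4320
Σ(R_m − R̄_m)² = 211.9771  ⇒  Var(R_m) = 211.9771 / 7 = 30.2824
β = Cov / Var(R_m) = 37.4320 / 30.2824 = 1.2361
MRP = 8.01% − 4.39% = 3.62%
E(R) = R_f + β × MRP = 4.39% + 1.2361 × 3.62% = 8.86%

8.86%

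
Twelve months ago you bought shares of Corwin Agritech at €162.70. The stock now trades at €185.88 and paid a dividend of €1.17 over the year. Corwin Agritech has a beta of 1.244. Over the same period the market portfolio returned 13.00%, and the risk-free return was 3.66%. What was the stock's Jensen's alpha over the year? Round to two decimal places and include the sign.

Realised HPR = (P1 + D1 − P0) / P0 = (185.88 + 1.17 − 162.70) / 162.70 = 24.35 / 162.70 = 14.9662%
MRP = 13.00% − 3.66% = 9.34%
CAPM required = R_f + β·MRP = 3.66% + 1.244 × 9.34% = 15.27896%
α = realised − required = 14.9662% − 15.27896% = -0.31%

-0.31%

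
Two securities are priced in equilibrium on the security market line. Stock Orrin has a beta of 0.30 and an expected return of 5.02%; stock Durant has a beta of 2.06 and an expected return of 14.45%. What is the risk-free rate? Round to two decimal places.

3.41%

Both satisfy E(R) = R_f + β·MRP, so the slope of the SML is
MRP = (14.45% − 5.02%) / (2.06 − 0.30) = 9.43% / 1.76 = 5.3580%
R_f = E(R_Orrin) − β_Orrin·MRP = 5.02% − 0.30 × 5.3580% = 3.4126%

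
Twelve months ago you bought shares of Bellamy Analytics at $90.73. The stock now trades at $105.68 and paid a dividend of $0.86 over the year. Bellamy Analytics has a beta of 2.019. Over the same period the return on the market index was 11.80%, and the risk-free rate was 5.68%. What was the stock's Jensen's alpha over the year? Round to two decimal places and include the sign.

Realised HPR = (P1 + D1 − P0) / P0 = (105.68 + 0.86 − 90.73) / 90.73 = 15.81 / 90.73 = 17.4253%
MRP = 11.80% − 5.68% = 6.12%
CAPM required = R_f + β·MRP = 5.68% + 2.019 × 6.12% = 18.03628%
α = realised − required = 17.4253% − 18.03628% = -0.61%

-0.61%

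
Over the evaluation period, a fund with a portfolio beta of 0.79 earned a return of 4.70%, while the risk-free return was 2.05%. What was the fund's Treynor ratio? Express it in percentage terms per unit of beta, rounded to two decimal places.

Treynor = (R_P − R_f) / β_P = (4.70% − 2.05%) / 0.7900 = 2.65% / 0.7900 = 3.35%

3.35%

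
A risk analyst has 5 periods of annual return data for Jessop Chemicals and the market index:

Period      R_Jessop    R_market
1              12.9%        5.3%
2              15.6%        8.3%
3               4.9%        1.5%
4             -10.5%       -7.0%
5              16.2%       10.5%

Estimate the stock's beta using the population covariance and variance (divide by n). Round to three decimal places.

Mean R_i = (12.9 + 15.6 + 4.9 − 10.5 + 16.2) / 5 = 7.8200%
Mean R_m = (5.3 + 8.3 + 1.5 − 7.0 + 10.5) / 5 = 3.7200%
Σ(R_i − R̄_i)(R_m − R̄_m) = 303.3480  ⇒  Cov = 303.3480 / 5 = 60.6696
Σ(R_m − R̄_m)² = 189.2880  ⇒  Var(R_m) = 189.2880 / 5 = 37.8576
β = Cov / Var(R_m) = 60.6696 / 37.8576 = 1.6026

1.603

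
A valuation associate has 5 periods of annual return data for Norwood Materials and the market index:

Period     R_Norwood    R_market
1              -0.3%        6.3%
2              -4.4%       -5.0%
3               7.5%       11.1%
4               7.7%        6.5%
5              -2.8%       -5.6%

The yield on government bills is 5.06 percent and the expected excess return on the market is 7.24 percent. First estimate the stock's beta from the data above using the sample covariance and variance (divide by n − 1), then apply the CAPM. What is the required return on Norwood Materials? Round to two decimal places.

9.82%

Mean R_i = (-0.3 − 4.4 + 7.5 + 7.7 − 2.8) / 5 = 1.5400%
Mean R_m = (6.3 − 5.0 + 11.1 + 6.5 − 5.6) / 5 = 2.6600%
Σ(R_i − R̄_i)(R_m − R̄_m) = 148.6080  ⇒  Cov = 148.6080 / 4 = 37.1520
Σ(R_m − R̄_m)² = 226.1320  ⇒  Var(R_m) = 226.1320 / 4 = 56.5330
β = Cov / Var(R_m) = 37.1520 / 56.5330 = 0.6572
E(R) = R_f + β × MRP = 5.06% + 0.6572 × 7.24% = 9.82%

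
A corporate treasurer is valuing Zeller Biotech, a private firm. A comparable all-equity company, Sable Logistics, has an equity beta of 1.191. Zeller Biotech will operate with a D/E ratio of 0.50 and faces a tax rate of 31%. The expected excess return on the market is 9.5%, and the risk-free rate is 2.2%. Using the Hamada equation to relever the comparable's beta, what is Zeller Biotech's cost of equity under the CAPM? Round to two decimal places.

β_L = β_U × [1 + (1 − t)(D/E)] = 1.191 × [1 + (1 − 0.31) × 0.50]
    = 1.191 × [1 + 0.69 × 0.50] = 1.191 × 1.3450 = 1.6019
E(R) = R_f + β_L × MRP = 2.2% + 1.6019 × 9.5% = 17.42%

17.42%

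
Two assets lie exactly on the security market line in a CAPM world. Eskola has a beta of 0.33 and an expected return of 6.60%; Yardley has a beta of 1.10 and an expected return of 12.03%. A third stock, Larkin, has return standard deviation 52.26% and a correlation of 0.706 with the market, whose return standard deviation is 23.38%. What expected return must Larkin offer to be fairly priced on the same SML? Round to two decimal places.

15.40%

MRP = (12.03% − 6.60%) / (1.10 − 0.33) = 7.0519%
R_f = 6.60% − 0.33 × 7.0519% = 4.2729%
β_Larkin = ρ·σ_i/σ_m = 0.706 × 52.26 / 23.38 = 1.5781
E(R_Larkin) = R_f + β × MRP = 4.2729% + 1.5781 × 7.0519% = 15.40%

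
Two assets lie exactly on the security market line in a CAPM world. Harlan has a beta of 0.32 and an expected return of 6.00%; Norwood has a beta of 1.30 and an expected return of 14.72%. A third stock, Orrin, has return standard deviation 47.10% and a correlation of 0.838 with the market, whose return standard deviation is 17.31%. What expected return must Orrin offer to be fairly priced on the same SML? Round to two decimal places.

23.44%

MRP = (14.72% − 6.00%) / (1.30 − 0.32) = 8.8980%
R_f = 6.00% − 0.32 × 8.8980% = 3.1526%
β_Orrin = ρ·σ_i/σ_m = 0.838 × 47.10 / 17.31 = 2.2802
E(R_Orrin) = R_f + β × MRP = 3.1526% + 2.2802 × 8.8980% = 23.44%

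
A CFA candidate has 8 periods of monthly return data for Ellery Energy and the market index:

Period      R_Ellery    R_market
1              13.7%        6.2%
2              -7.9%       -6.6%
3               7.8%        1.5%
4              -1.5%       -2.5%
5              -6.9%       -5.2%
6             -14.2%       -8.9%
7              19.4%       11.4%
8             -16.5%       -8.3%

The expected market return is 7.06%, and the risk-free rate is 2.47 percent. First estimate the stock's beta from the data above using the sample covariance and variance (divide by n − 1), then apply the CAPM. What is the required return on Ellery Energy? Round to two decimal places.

Mean R_i = (13.7 − 7.9 + 7.8 − 1.5 − 6.9 − 14.2 + 19.4 − 16.5) / 8 = -0.7625%
Mean R_m = (6.2 − 6.6 + 1.5 − 2.5 − 5.2 − 8.9 + 11.4 − 8.3) / 8 = -1.5500%
Σ(R_i − R̄_i)(R_m − R̄_m) = 663.4450  ⇒  Cov = 663.4450 / 7 = 94.7779
Σ(R_m − R̄_m)² = 376.3800  ⇒  Var(R_m) = 376.3800 / 7 = 53.7686
β = Cov / Var(R_m) = 94.7779 / 53.7686 = 1.7627
MRP = 7.06% − 2.47% = 4.59%
E(R) = R_f + β × MRP = 2.47% + 1.7627 × 4.59% = 10.56%

10.56%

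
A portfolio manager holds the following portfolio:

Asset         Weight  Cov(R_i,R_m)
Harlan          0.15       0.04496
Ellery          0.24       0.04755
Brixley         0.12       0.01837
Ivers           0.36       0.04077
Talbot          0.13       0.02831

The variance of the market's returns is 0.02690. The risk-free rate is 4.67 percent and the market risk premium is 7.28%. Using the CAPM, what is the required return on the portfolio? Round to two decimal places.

β_Harlan = 0.04496 / 0.02690 = 1.6714
β_Ellery = 0.04755 / 0.02690 = 1.7677
β_Brixley = 0.01837 / 0.02690 = 0.6829
β_Ivers = 0.04077 / 0.02690 = 1.5156
β_Talbot = 0.02831 / 0.02690 = 1.0524
β_P = Σ w_i β_i = 0.15×1.6714 + 0.24×1.7677 + 0.12×0.6829 + 0.36×1.5156 + 0.13×1.0524 = 1.4393
E(R_P) = R_f + β_P × MRP = 4.67% + 1.4393 × 7.28% = 15.15%

15.15%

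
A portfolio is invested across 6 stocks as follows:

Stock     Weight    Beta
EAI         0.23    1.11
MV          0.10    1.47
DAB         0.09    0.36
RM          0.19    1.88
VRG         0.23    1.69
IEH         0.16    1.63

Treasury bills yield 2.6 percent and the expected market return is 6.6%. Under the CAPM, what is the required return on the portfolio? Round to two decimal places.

β_P = Σ w_i β_i = 0.23×1.11 + 0.10×1.47 + 0.09×0.36 + 0.19×1.88 + 0.23×1.69 + 0.16×1.63 = 1.4414
MRP = 6.6% − 2.6% = 4.00%
E(R_P) = R_f + β_P × MRP = 2.6% + 1.4414 × 4.0% = 8.37%

8.37%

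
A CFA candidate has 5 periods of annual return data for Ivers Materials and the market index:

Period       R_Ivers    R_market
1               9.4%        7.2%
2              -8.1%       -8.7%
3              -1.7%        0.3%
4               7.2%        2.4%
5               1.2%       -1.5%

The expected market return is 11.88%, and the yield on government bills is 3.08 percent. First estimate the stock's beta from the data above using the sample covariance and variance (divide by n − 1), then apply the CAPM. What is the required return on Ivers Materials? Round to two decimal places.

Mean R_i = (9.4 − 8.1 − 1.7 + 7.2 + 1.2) / 5 = 1.6000%
Mean R_m = (7.2 − 8.7 + 0.3 + 2.4 − 1.5) / 5 = -0.0600%
Σ(R_i − R̄_i)(R_m − R̄_m) = 153.6000  ⇒  Cov = 153.6000 / 4 = 38.4000
Σ(R_m − R̄_m)² = 135.6120  ⇒  Var(R_m) = 135.6120 / 4 = 33.9030
β = Cov / Var(R_m) = 38.4000 / 33.9030 = 1.1326
MRP = 11.88% − 3.08% = 8.80%
E(R) = R_f + β × MRP = 3.08% + 1.1326 × 8.80% = 13.05%

13.05%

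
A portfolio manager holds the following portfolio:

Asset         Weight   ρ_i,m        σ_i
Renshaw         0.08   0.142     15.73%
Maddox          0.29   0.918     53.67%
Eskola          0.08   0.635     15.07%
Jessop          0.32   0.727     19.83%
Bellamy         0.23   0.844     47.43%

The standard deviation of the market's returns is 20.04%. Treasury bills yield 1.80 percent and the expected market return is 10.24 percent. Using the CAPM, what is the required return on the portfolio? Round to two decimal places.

β_Renshaw = 0.142 × 15.73% / 20.04% = 0.1115
β_Maddox = 0.918 × 53.67% / 20.04% = 2.4585
β_Eskola = 0.635 × 15.07% / 20.04% = 0.4775
β_Jessop = 0.727 × 19.83% / 20.04% = 0.7194
β_Bellamy = 0.844 × 47.43% / 20.04% = 1.9976
β_P = Σ w_i β_i = 0.08×0.1115 + 0.29×2.4585 + 0.08×0.4775 + 0.32×0.7194 + 0.23×1.9976 = 1.4497
MRP = 10.24% − 1.80% = 8.44%
E(R_P) = R_f + β_P × MRP = 1.80% + 1.4497 × 8.44% = 14.04%

14.04%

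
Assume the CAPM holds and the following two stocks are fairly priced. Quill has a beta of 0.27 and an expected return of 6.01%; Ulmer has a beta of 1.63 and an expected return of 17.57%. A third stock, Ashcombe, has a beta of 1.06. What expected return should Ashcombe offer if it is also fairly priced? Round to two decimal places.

MRP (SML slope) = (17.57% − 6.01%) / (1.63 − 0.27) = 11.56% / 1.36 = 8.5000%
R_f (intercept) = 6.01% − 0.27 × 8.5000% = 3.7150%
E(R_Ashcombe) = R_f + β × MRP = 3.7150% + 1.06 × 8.5000% = 12.73%

12.73%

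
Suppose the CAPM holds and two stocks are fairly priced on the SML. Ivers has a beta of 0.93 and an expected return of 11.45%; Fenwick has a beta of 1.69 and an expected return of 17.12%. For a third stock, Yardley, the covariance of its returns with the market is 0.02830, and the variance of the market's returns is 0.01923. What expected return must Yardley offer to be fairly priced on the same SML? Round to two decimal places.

MRP = (17.12% − 11.45%) / (1.69 − 0.93) = 7.4605%
R_f = 11.45% − 0.93 × 7.4605% = 4.5117%
β_Yardley = Cov / Var(R_m) = 0.02830 / 0.01923 = 1.4717
E(R_Yardley) = R_f + β × MRP = 4.5117% + 1.4717 × 7.4605% = 15.49%

15.49%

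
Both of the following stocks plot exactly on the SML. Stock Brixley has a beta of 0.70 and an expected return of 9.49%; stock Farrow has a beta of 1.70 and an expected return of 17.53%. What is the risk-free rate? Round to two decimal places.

Both satisfy E(R) = R_f + β·MRP, so the slope of the SML is
MRP = (17.53% − 9.49%) / (1.70 − 0.70) = 8.04% / 1.00 = 8.0400%
R_f = E(R_Brixley) − β_Brixley·MRP = 9.49% − 0.70 × 8.0400% = 3.8620%

3.86%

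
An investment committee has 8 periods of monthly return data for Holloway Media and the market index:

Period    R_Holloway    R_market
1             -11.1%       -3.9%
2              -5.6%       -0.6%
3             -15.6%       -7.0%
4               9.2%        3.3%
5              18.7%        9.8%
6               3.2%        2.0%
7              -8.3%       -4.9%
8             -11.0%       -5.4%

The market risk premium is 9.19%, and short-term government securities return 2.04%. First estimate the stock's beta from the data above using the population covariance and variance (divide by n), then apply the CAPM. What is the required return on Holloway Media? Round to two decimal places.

20.94%

Mean R_i = (-11.1 − 5.6 − 15.6 + 9.2 + 18.7 + 3.2 − 8.3 − 11.0) / 8 = -2.5625%
Mean R_m = (-3.9 − 0.6 − 7.0 + 3.3 + 9.8 + 2.0 − 4.9 − 5.4) / 8 = -0.8375%
Σ(R_i − R̄_i)(R_m − R̄_m) = 458.7713  ⇒  Cov = 458.7713 / 8 = 57.3464
Σ(R_m − R̄_m)² = 223.0588  ⇒  Var(R_m) = 223.0588 / 8 = 27.8824
β = Cov / Var(R_m) = 57.3464 / 27.8824 = 2.0567
E(R) = R_f + β × MRP = 2.04% + 2.0567 × 9.19% = 20.94%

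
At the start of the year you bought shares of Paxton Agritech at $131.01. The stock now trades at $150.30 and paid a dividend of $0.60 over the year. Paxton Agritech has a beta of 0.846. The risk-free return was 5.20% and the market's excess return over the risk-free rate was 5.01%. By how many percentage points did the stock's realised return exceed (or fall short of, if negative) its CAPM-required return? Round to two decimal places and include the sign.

+5.74%

Realised HPR = (P1 + D1 − P0) / P0 = (150.30 + 0.60 − 131.01) / 131.01 = 19.89 / 131.01 = 15.1820%
CAPM required = R_f + β·MRP = 5.20% + 0.846 × 5.01% = 9.43846%
α = realised − required = 15.1820% − 9.43846% = +5.74%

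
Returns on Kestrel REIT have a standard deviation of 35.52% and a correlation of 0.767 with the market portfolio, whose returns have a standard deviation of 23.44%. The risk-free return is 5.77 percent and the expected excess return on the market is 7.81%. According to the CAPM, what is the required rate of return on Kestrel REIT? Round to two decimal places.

14.85%

β = ρ × σ_i / σ_m = 0.767 × 35.52% / 23.44% = 1.1623
E(R) = 5.77% + 1.1623 × 7.81% = 14.85%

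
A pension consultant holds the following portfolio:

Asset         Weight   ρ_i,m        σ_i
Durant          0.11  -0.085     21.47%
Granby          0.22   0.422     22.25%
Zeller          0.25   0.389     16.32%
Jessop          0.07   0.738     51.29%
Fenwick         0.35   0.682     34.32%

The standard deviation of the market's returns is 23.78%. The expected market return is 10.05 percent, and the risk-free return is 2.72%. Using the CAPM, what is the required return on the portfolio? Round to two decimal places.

7.13%

β_Durant = -0.085 × 21.47% / 23.78% = -0.0767
β_Granby = 0.422 × 22.25% / 23.78% = 0.3948
β_Zeller = 0.389 × 16.32% / 23.78% = 0.2670
β_Jessop = 0.738 × 51.29% / 23.78% = 1.5918
β_Fenwick = 0.682 × 34.32% / 23.78% = 0.9843
β_P = Σ w_i β_i = 0.11×-0.0767 + 0.22×0.3948 + 0.25×0.2670 + 0.07×1.5918 + 0.35×0.9843 = 0.6011
MRP = 10.05% − 2.72% = 7.33%
E(R_P) = R_f + β_P × MRP = 2.72% + 0.6011 × 7.33% = 7.13%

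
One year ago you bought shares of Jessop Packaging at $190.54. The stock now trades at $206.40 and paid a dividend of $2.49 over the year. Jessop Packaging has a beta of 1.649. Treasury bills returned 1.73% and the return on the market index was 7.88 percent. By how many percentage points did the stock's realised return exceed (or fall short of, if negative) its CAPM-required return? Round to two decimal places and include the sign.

Realised HPR = (P1 + D1 − P0) / P0 = (206.40 + 2.49 − 190.54) / 190.54 = 18.35 / 190.54 = 9.6305%
MRP = 7.88% − 1.73% = 6.15%
CAPM required = R_f + β·MRP = 1.73% + 1.649 × 6.15% = 11.87135%
α = realised − required = 9.6305% − 11.87135% = -2.24%

-2.24%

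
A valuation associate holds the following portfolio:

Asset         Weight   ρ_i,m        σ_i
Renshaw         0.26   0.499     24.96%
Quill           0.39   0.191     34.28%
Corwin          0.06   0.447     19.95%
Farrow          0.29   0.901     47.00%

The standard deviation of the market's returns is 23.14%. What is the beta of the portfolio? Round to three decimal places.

0.804

β_Renshaw = 0.499 × 24.96% / 23.14% = 0.5382
β_Quill = 0.191 × 34.28% / 23.14% = 0.2830
β_Corwin = 0.447 × 19.95% / 23.14% = 0.3854
β_Farrow = 0.901 × 47.00% / 23.14% = 1.8300
β_P = Σ w_i β_i = 0.26×0.5382 + 0.39×0.2830 + 0.06×0.3854 + 0.29×1.8300 = 0.8041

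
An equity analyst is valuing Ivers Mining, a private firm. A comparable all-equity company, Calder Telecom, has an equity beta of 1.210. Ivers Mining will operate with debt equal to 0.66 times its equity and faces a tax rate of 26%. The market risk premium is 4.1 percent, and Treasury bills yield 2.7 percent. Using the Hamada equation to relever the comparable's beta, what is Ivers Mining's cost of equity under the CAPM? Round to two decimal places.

10.08%

β_L = β_U × [1 + (1 − t)(D/E)] = 1.210 × [1 + (1 − 0.26) × 0.66]
    = 1.210 × [1 + 0.74 × 0.66] = 1.210 × 1.4884 = 1.8010
E(R) = R_f + β_L × MRP = 2.7% + 1.8010 × 4.1% = 10.08%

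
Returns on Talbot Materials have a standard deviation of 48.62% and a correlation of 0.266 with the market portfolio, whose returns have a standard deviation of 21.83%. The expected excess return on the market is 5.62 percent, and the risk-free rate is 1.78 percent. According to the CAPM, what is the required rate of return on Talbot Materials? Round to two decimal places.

β = ρ × σ_i / σ_m = 0.266 × 48.62% / 21.83% = 0.5924
E(R) = 1.78% + 0.5924 × 5.62% = 5.11%

5.11%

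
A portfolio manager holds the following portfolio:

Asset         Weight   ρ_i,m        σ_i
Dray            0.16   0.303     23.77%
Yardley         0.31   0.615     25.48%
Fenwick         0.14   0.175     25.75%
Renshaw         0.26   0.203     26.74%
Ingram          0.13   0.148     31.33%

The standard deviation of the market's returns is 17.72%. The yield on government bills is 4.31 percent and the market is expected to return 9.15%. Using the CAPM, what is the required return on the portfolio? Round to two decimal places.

6.67%

β_Dray = 0.303 × 23.77% / 17.72% = 0.4065
β_Yardley = 0.615 × 25.48% / 17.72% = 0.8843
β_Fenwick = 0.175 × 25.75% / 17.72% = 0.2543
β_Renshaw = 0.203 × 26.74% / 17.72% = 0.3063
β_Ingram = 0.148 × 31.33% / 17.72% = 0.2617
β_P = Σ w_i β_i = 0.16×0.4065 + 0.31×0.8843 + 0.14×0.2543 + 0.26×0.3063 + 0.13×0.2617 = 0.4884
MRP = 9.15% − 4.31% = 4.84%
E(R_P) = R_f + β_P × MRP = 4.31% + 0.4884 × 4.84% = 6.67%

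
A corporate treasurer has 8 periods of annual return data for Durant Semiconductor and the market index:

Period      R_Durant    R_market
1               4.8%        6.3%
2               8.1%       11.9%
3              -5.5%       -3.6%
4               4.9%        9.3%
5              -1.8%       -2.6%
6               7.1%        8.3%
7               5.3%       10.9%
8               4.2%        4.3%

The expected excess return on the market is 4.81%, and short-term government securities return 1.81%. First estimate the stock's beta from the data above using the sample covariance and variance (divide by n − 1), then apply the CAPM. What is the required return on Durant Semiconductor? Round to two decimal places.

5.37%

Mean R_i = (4.8 + 8.1 − 5.5 + 4.9 − 1.8 + 7.1 + 5.3 + 4.2) / 8 = 3.3875%
Mean R_m = (6.3 + 11.9 − 3.6 + 9.3 − 2.6 + 8.3 + 10.9 + 4.3) / 8 = 5.6000%
Σ(R_i − R̄_i)(R_m − R̄_m) = 179.6800  ⇒  Cov = 179.6800 / 7 = 25.6686
Σ(R_m − R̄_m)² = 242.8200  ⇒  Var(R_m) = 242.8200 / 7 = 34.6886
β = Cov / Var(R_m) = 25.6686 / 34.6886 = 0.7400
E(R) = R_f + β × MRP = 1.81% + 0.7400 × 4.81% = 5.37%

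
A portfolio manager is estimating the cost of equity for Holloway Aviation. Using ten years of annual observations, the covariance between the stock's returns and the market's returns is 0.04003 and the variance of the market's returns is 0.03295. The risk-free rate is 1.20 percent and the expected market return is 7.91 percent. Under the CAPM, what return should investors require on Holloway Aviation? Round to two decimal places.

β = Cov(R_i, R_m) / Var(R_m) = 0.04003 / 0.03295 = 1.2149
MRP = 7.91% − 1.20% = 6.71%
E(R) = R_f + β × MRP = 1.20% + 1.2149 × 6.71% = 9.35%

9.35%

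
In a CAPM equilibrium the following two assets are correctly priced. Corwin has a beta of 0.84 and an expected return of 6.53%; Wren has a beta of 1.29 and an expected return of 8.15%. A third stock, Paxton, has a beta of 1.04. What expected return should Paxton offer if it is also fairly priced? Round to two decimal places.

7.25%

MRP (SML slope) = (8.15% − 6.53%) / (1.29 − 0.84) = 1.62% / 0.45 = 3.6000%
R_f (intercept) = 6.53% − 0.84 × 3.6000% = 3.5060%
E(R_Paxton) = R_f + β × MRP = 3.5060% + 1.04 × 3.6000% = 7.25%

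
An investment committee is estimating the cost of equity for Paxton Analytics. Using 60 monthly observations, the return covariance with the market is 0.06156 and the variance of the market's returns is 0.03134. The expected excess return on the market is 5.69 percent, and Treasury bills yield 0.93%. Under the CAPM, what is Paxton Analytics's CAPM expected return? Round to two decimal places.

β = Cov(R_i, R_m) / Var(R_m) = 0.06156 / 0.03134 = 1.9643
E(R) = R_f + β × MRP = 0.93% + 1.9643 × 5.69% = 12.11%

12.11%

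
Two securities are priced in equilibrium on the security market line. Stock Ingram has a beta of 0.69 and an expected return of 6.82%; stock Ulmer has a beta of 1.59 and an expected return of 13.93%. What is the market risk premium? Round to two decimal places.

7.90%

Both satisfy E(R) = R_f + β·MRP, so the slope of the SML is
MRP = (13.93% − 6.82%) / (1.59 − 0.69) = 7.11% / 0.90 = 7.9000%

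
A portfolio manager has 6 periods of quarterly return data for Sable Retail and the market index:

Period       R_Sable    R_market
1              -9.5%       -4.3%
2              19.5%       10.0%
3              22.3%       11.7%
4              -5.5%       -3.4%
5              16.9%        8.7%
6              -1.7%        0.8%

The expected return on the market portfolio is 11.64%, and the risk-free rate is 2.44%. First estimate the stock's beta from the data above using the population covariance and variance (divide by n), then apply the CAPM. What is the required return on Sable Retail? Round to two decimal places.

Mean R_i = (-9.5 + 19.5 + 22.3 − 5.5 + 16.9 − 1.7) / 6 = 7.0000%
Mean R_m = (-4.3 + 10.0 + 11.7 − 3.4 + 8.7 + 0.8) / 6 = 3.9167%
Σ(R_i − R̄_i)(R_m − R̄_m) = 496.6300  ⇒  Cov = 496.6300 / 6 = 82.7717
Σ(R_m − R̄_m)² = 251.2283  ⇒  Var(R_m) = 251.2283 / 6 = 41.8714
β = Cov / Var(R_m) = 82.7717 / 41.8714 = 1.9768
MRP = 11.64% − 2.44% = 9.20%
E(R) = R_f + β × MRP = 2.44% + 1.9768 × 9.20% = 20.63%

20.63%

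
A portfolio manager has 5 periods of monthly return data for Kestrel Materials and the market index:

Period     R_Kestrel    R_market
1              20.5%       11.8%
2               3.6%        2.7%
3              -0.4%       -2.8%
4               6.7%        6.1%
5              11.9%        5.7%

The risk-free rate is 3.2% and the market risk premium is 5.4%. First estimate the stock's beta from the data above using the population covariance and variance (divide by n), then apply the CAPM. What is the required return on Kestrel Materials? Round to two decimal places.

10.93%

Mean R_i = (20.5 + 3.6 − 0.4 + 6.7 + 11.9) / 5 = 8.4600%
Mean R_m = (11.8 + 2.7 − 2.8 + 6.1 + 5.7) / 5 = 4.7000%
Σ(R_i − R̄_i)(R_m − R̄_m) = 162.6300  ⇒  Cov = 162.6300 / 5 = 32.5260
Σ(R_m − R̄_m)² = 113.6200  ⇒  Var(R_m) = 113.6200 / 5 = 22.7240
β = Cov / Var(R_m) = 32.5260 / 22.7240 = 1.4314
E(R) = R_f + β × MRP = 3.2% + 1.4314 × 5.4% = 10.93%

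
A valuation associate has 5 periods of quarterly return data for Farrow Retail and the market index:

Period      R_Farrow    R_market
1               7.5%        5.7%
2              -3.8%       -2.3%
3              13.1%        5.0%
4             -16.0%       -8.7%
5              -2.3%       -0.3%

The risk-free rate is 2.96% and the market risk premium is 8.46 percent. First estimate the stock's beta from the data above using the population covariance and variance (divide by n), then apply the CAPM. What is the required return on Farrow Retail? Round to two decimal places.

18.64%

Mean R_i = (7.5 − 3.8 + 13.1 − 16.0 − 2.3) / 5 = -0.3000%
Mean R_m = (5.7 − 2.3 + 5.0 − 8.7 − 0.3) / 5 = -0.1200%
Σ(R_i − R̄_i)(R_m − R̄_m) = 256.7000  ⇒  Cov = 256.7000 / 5 = 51.3400
Σ(R_m − R̄_m)² = 138.4880  ⇒  Var(R_m) = 138.4880 / 5 = 27.6976
β = Cov / Var(R_m) = 51.3400 / 27.6976 = 1.8536
E(R) = R_f + β × MRP = 2.96% + 1.8536 × 8.46% = 18.64%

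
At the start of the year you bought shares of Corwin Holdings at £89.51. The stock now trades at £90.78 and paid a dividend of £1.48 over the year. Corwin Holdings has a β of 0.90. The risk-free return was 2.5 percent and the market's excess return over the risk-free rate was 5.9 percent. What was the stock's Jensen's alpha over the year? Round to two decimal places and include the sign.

-4.74%

Realised HPR = (P1 + D1 − P0) / P0 = (90.78 + 1.48 − 89.51) / 89.51 = 2.75 / 89.51 = 3.0723%
CAPM required = R_f + β·MRP = 2.5% + 0.90 × 5.9% = 7.8100%
α = realised − required = 3.0723% − 7.8100% = -4.74%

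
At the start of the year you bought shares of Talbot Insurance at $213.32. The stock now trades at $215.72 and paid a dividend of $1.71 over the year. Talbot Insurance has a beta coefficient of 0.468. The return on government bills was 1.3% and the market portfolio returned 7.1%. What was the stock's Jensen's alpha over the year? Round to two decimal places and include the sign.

-2.09%

Realised HPR = (P1 + D1 − P0) / P0 = (215.72 + 1.71 − 213.32) / 213.32 = 4.11 / 213.32 = 1.9267%
MRP = 7.1% − 1.3% = 5.80%
CAPM required = R_f + β·MRP = 1.3% + 0.468 × 5.8% = 4.0144%
α = realised − required = 1.9267% − 4.0144% = -2.09%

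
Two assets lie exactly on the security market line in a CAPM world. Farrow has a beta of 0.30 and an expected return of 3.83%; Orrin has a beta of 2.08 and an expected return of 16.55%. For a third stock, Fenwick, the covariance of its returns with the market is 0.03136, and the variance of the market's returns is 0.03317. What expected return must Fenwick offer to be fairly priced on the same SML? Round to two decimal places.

MRP = (16.55% − 3.83%) / (2.08 − 0.30) = 7.1461%
R_f = 3.83% − 0.30 × 7.1461% = 1.6862%
β_Fenwick = Cov / Var(R_m) = 0.03136 / 0.03317 = 0.9454
E(R_Fenwick) = R_f + β × MRP = 1.6862% + 0.9454 × 7.1461% = 8.44%

8.44%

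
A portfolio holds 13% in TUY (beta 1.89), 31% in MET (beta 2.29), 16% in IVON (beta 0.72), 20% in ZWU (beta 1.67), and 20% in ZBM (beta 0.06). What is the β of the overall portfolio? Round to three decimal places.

β_P = Σ w_i β_i = 0.13×1.89 + 0.31×2.29 + 0.16×0.72 + 0.20×1.67 + 0.20×0.06 = 1.4168

1.417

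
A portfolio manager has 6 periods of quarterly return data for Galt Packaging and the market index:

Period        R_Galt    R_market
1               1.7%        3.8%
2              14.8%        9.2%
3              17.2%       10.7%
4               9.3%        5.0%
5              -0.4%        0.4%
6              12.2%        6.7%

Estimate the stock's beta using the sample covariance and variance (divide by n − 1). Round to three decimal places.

1.825

Mean R_i = (1.7 + 14.8 + 17.2 + 9.3 − 0.4 + 12.2) / 6 = 9.1333%
Mean R_m = (3.8 + 9.2 + 10.7 + 5.0 + 0.4 + 6.7) / 6 = 5.9667%
Σ(R_i − R̄_i)(R_m − R̄_m) = 127.7667  ⇒  Cov = 127.7667 / 5 = 25.5533
Σ(R_m − R̄_m)² = 70.0133  ⇒  Var(R_m) = 70.0133 / 5 = 14.0027
β = Cov / Var(R_m) = 25.5533 / 14.0027 = 1.8249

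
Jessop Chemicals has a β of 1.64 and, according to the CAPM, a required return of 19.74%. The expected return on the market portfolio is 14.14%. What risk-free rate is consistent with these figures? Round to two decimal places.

5.39%

E(R) = R_f + β(E(R_m) − R_f) = R_f(1 − β) + β·E(R_m)
19.74% = R_f × (1 − 1.64) + 1.64 × 14.14%
19.74% = R_f × -0.64 + 23.1896%
R_f = (19.74% − 23.1896%) / -0.64 = 5.39%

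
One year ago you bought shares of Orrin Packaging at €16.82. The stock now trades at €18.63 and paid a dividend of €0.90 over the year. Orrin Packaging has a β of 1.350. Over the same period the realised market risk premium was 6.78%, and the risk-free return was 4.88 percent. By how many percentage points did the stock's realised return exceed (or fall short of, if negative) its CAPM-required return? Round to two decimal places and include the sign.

Realised HPR = (P1 + D1 − P0) / P0 = (18.63 + 0.90 − 16.82) / 16.82 = 2.71 / 16.82 = 16.1118%
CAPM required = R_f + β·MRP = 4.88% + 1.350 × 6.78% = 14.03300%
α = realised − required = 16.1118% − 14.03300% = +2.08%

+2.08%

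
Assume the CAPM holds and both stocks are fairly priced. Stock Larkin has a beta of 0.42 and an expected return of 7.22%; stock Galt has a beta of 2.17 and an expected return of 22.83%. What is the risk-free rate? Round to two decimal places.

3.47%

Both satisfy E(R) = R_f + β·MRP, so the slope of the SML is
MRP = (22.83% − 7.22%) / (2.17 − 0.42) = 15.61% / 1.75 = 8.9200%
R_f = E(R_Larkin) − β_Larkin·MRP = 7.22% − 0.42 × 8.9200% = 3.4736%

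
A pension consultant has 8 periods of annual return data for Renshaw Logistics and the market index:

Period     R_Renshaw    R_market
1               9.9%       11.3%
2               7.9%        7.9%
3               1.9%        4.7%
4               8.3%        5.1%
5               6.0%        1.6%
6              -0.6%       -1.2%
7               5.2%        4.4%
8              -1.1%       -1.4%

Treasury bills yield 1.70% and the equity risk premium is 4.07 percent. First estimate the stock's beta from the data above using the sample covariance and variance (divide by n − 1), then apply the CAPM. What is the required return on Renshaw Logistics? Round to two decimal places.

Mean R_i = (9.9 + 7.9 + 1.9 + 8.3 + 6.0 − 0.6 + 5.2 − 1.1) / 8 = 4.6875%
Mean R_m = (11.3 + 7.9 + 4.7 + 5.1 + 1.6 − 1.2 + 4.4 − 1.4) / 8 = 4.0500%
Σ(R_i − R̄_i)(R_m − R̄_m) = 108.4050  ⇒  Cov = 108.4050 / 7 = 15.4864
Σ(R_m − R̄_m)² = 132.3000  ⇒  Var(R_m) = 132.3000 / 7 = 18.9000
β = Cov / Var(R_m) = 15.4864 / 18.9000 = 0.8194
E(R) = R_f + β × MRP = 1.70% + 0.8194 × 4.07% = 5.03%

5.03%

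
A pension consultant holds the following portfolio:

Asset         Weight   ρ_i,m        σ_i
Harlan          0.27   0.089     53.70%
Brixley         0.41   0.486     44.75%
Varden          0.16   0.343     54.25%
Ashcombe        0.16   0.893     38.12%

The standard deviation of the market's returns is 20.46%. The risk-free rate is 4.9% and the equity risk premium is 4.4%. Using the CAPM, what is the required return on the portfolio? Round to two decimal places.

β_Harlan = 0.089 × 53.70% / 20.46% = 0.2336
β_Brixley = 0.486 × 44.75% / 20.46% = 1.0630
β_Varden = 0.343 × 54.25% / 20.46% = 0.9095
β_Ashcombe = 0.893 × 38.12% / 20.46% = 1.6638
β_P = Σ w_i β_i = 0.27×0.2336 + 0.41×1.0630 + 0.16×0.9095 + 0.16×1.6638 = 0.9106
E(R_P) = R_f + β_P × MRP = 4.9% + 0.9106 × 4.4% = 8.91%

8.91%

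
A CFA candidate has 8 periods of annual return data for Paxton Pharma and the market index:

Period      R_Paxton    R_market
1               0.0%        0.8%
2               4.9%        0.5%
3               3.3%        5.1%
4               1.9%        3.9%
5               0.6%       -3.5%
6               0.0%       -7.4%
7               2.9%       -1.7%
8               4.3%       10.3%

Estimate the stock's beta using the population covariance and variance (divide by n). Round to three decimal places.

0.219

Mean R_i = (0.0 + 4.9 + 3.3 + 1.9 + 0.6 + 0.0 + 2.9 + 4.3) / 8 = 2.2375%
Mean R_m = (0.8 + 0.5 + 5.1 + 3.9 − 3.5 − 7.4 − 1.7 + 10.3) / 8 = 1.0000%
Σ(R_i − R̄_i)(R_m − R̄_m) = 46.0500  ⇒  Cov = 46.0500 / 8 = 5.7563
Σ(R_m − R̄_m)² = 210.1000  ⇒  Var(R_m) = 210.1000 / 8 = 26.2625
β = Cov / Var(R_m) = 5.7563 / 26.2625 = 0.2192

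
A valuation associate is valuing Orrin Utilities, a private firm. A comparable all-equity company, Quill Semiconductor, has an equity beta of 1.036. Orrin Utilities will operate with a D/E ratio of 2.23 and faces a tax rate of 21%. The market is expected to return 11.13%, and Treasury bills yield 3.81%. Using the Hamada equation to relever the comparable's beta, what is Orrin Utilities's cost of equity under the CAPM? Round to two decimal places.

24.75%

β_L = β_U × [1 + (1 − t)(D/E)] = 1.036 × [1 + (1 − 0.21) × 2.23]
    = 1.036 × [1 + 0.79 × 2.23] = 1.036 × 2.7617 = 2.8611
MRP = 11.13% − 3.81% = 7.32%
E(R) = R_f + β_L × MRP = 3.81% + 2.8611 × 7.32% = 24.75%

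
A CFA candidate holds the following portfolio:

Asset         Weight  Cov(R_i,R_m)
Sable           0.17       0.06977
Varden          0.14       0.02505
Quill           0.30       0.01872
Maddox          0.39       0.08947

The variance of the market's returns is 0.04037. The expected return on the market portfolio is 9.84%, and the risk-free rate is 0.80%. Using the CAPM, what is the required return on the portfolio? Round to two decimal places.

13.31%

β_Sable = 0.06977 / 0.04037 = 1.7283
β_Varden = 0.02505 / 0.04037 = 0.6205
β_Quill = 0.01872 / 0.04037 = 0.4637
β_Maddox = 0.08947 / 0.04037 = 2.2162
β_P = Σ w_i β_i = 0.17×1.7283 + 0.14×0.6205 + 0.30×0.4637 + 0.39×2.2162 = 1.3841
MRP = 9.84% − 0.80% = 9.04%
E(R_P) = R_f + β_P × MRP = 0.80% + 1.3841 × 9.04% = 13.31%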